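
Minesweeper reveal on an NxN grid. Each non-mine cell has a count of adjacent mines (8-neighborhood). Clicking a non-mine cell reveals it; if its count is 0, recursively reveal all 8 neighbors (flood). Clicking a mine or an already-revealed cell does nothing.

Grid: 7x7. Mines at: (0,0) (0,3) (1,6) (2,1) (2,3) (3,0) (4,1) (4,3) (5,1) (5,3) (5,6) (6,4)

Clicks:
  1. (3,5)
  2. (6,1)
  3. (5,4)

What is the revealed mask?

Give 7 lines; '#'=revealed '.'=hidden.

Answer: .......
.......
....###
....###
....###
....#..
.#.....

Derivation:
Click 1 (3,5) count=0: revealed 9 new [(2,4) (2,5) (2,6) (3,4) (3,5) (3,6) (4,4) (4,5) (4,6)] -> total=9
Click 2 (6,1) count=1: revealed 1 new [(6,1)] -> total=10
Click 3 (5,4) count=3: revealed 1 new [(5,4)] -> total=11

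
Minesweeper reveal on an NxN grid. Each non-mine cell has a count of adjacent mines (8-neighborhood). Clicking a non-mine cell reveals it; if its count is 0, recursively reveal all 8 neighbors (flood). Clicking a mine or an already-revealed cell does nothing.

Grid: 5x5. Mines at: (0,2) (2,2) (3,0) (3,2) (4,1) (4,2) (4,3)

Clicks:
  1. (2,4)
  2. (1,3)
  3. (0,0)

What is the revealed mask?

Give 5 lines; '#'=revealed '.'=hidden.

Answer: ##.##
##.##
##.##
...##
.....

Derivation:
Click 1 (2,4) count=0: revealed 8 new [(0,3) (0,4) (1,3) (1,4) (2,3) (2,4) (3,3) (3,4)] -> total=8
Click 2 (1,3) count=2: revealed 0 new [(none)] -> total=8
Click 3 (0,0) count=0: revealed 6 new [(0,0) (0,1) (1,0) (1,1) (2,0) (2,1)] -> total=14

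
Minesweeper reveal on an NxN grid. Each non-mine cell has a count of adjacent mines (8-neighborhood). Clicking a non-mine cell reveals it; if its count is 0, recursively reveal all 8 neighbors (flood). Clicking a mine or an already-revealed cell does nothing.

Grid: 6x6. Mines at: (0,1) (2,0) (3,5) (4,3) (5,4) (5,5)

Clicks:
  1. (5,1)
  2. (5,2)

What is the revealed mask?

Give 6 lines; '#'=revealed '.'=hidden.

Answer: ......
......
......
###...
###...
###...

Derivation:
Click 1 (5,1) count=0: revealed 9 new [(3,0) (3,1) (3,2) (4,0) (4,1) (4,2) (5,0) (5,1) (5,2)] -> total=9
Click 2 (5,2) count=1: revealed 0 new [(none)] -> total=9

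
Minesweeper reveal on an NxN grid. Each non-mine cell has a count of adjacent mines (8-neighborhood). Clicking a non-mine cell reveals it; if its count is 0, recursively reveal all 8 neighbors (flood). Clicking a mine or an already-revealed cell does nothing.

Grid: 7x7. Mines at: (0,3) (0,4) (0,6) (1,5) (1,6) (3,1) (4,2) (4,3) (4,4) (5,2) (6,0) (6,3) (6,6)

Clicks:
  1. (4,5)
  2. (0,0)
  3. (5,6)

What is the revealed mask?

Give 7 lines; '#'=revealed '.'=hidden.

Click 1 (4,5) count=1: revealed 1 new [(4,5)] -> total=1
Click 2 (0,0) count=0: revealed 9 new [(0,0) (0,1) (0,2) (1,0) (1,1) (1,2) (2,0) (2,1) (2,2)] -> total=10
Click 3 (5,6) count=1: revealed 1 new [(5,6)] -> total=11

Answer: ###....
###....
###....
.......
.....#.
......#
.......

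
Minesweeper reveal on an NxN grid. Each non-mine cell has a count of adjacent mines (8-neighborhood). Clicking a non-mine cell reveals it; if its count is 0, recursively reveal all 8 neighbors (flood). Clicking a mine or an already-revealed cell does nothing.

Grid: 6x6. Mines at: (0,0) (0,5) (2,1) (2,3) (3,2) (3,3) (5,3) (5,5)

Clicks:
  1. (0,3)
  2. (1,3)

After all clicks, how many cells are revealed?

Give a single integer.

Answer: 8

Derivation:
Click 1 (0,3) count=0: revealed 8 new [(0,1) (0,2) (0,3) (0,4) (1,1) (1,2) (1,3) (1,4)] -> total=8
Click 2 (1,3) count=1: revealed 0 new [(none)] -> total=8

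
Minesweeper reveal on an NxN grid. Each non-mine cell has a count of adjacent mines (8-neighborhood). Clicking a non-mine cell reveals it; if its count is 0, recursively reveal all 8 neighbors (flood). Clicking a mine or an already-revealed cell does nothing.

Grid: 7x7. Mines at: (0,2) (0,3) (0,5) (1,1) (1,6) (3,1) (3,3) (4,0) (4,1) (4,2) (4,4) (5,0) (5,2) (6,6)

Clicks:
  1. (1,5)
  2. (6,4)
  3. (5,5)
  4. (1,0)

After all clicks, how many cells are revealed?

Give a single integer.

Click 1 (1,5) count=2: revealed 1 new [(1,5)] -> total=1
Click 2 (6,4) count=0: revealed 6 new [(5,3) (5,4) (5,5) (6,3) (6,4) (6,5)] -> total=7
Click 3 (5,5) count=2: revealed 0 new [(none)] -> total=7
Click 4 (1,0) count=1: revealed 1 new [(1,0)] -> total=8

Answer: 8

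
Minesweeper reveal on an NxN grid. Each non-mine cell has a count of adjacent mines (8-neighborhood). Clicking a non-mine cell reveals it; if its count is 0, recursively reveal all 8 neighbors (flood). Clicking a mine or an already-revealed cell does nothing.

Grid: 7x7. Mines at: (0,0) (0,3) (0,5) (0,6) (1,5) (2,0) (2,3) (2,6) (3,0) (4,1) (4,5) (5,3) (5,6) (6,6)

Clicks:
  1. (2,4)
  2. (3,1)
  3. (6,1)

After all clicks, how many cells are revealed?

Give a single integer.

Answer: 8

Derivation:
Click 1 (2,4) count=2: revealed 1 new [(2,4)] -> total=1
Click 2 (3,1) count=3: revealed 1 new [(3,1)] -> total=2
Click 3 (6,1) count=0: revealed 6 new [(5,0) (5,1) (5,2) (6,0) (6,1) (6,2)] -> total=8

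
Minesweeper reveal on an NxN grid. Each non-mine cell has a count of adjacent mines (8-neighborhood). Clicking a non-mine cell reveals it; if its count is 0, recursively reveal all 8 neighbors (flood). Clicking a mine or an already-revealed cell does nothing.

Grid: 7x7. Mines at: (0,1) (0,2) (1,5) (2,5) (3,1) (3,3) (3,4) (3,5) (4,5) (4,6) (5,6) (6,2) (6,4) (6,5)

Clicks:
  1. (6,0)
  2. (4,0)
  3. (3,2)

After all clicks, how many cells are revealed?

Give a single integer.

Click 1 (6,0) count=0: revealed 6 new [(4,0) (4,1) (5,0) (5,1) (6,0) (6,1)] -> total=6
Click 2 (4,0) count=1: revealed 0 new [(none)] -> total=6
Click 3 (3,2) count=2: revealed 1 new [(3,2)] -> total=7

Answer: 7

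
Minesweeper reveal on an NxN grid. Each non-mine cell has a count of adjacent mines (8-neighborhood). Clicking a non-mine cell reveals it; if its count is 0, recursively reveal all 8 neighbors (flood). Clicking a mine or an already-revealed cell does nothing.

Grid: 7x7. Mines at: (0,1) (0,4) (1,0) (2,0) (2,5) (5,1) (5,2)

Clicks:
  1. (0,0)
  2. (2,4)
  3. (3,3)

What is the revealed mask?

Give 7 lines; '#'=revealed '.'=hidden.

Answer: #......
.####..
.####..
.######
.######
...####
...####

Derivation:
Click 1 (0,0) count=2: revealed 1 new [(0,0)] -> total=1
Click 2 (2,4) count=1: revealed 1 new [(2,4)] -> total=2
Click 3 (3,3) count=0: revealed 27 new [(1,1) (1,2) (1,3) (1,4) (2,1) (2,2) (2,3) (3,1) (3,2) (3,3) (3,4) (3,5) (3,6) (4,1) (4,2) (4,3) (4,4) (4,5) (4,6) (5,3) (5,4) (5,5) (5,6) (6,3) (6,4) (6,5) (6,6)] -> total=29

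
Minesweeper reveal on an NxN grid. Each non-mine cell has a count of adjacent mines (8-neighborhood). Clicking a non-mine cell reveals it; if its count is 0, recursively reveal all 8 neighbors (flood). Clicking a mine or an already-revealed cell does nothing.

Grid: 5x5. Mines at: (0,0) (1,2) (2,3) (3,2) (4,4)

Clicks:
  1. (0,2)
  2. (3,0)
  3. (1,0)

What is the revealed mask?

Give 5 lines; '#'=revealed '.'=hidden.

Answer: ..#..
##...
##...
##...
##...

Derivation:
Click 1 (0,2) count=1: revealed 1 new [(0,2)] -> total=1
Click 2 (3,0) count=0: revealed 8 new [(1,0) (1,1) (2,0) (2,1) (3,0) (3,1) (4,0) (4,1)] -> total=9
Click 3 (1,0) count=1: revealed 0 new [(none)] -> total=9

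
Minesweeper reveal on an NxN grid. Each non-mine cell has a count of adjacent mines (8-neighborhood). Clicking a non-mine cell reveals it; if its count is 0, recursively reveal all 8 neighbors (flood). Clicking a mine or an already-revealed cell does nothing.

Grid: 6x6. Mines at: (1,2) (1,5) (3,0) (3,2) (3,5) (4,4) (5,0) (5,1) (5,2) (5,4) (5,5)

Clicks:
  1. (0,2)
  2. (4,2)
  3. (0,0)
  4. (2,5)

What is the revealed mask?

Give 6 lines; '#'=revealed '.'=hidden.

Answer: ###...
##....
##...#
......
..#...
......

Derivation:
Click 1 (0,2) count=1: revealed 1 new [(0,2)] -> total=1
Click 2 (4,2) count=3: revealed 1 new [(4,2)] -> total=2
Click 3 (0,0) count=0: revealed 6 new [(0,0) (0,1) (1,0) (1,1) (2,0) (2,1)] -> total=8
Click 4 (2,5) count=2: revealed 1 new [(2,5)] -> total=9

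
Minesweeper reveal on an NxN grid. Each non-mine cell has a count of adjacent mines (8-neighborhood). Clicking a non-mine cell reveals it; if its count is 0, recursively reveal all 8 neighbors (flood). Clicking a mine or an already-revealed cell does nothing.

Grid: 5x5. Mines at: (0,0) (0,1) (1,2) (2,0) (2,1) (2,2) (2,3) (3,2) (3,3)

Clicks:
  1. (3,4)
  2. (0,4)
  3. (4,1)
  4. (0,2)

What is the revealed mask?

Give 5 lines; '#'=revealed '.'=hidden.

Answer: ..###
...##
.....
....#
.#...

Derivation:
Click 1 (3,4) count=2: revealed 1 new [(3,4)] -> total=1
Click 2 (0,4) count=0: revealed 4 new [(0,3) (0,4) (1,3) (1,4)] -> total=5
Click 3 (4,1) count=1: revealed 1 new [(4,1)] -> total=6
Click 4 (0,2) count=2: revealed 1 new [(0,2)] -> total=7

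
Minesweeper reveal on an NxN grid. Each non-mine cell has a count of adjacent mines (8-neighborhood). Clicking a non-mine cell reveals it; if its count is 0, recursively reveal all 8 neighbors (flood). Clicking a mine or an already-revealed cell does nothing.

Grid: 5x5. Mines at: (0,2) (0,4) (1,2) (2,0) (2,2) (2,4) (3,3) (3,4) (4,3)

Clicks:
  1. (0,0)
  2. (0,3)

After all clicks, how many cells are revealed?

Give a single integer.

Click 1 (0,0) count=0: revealed 4 new [(0,0) (0,1) (1,0) (1,1)] -> total=4
Click 2 (0,3) count=3: revealed 1 new [(0,3)] -> total=5

Answer: 5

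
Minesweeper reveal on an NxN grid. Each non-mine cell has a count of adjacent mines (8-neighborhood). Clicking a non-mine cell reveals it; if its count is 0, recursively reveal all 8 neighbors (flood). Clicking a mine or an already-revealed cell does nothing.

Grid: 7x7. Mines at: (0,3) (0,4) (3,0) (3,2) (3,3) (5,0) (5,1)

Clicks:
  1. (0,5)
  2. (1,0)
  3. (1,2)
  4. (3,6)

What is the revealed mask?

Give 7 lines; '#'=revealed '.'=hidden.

Answer: ###..##
###.###
###.###
....###
..#####
..#####
..#####

Derivation:
Click 1 (0,5) count=1: revealed 1 new [(0,5)] -> total=1
Click 2 (1,0) count=0: revealed 9 new [(0,0) (0,1) (0,2) (1,0) (1,1) (1,2) (2,0) (2,1) (2,2)] -> total=10
Click 3 (1,2) count=1: revealed 0 new [(none)] -> total=10
Click 4 (3,6) count=0: revealed 25 new [(0,6) (1,4) (1,5) (1,6) (2,4) (2,5) (2,6) (3,4) (3,5) (3,6) (4,2) (4,3) (4,4) (4,5) (4,6) (5,2) (5,3) (5,4) (5,5) (5,6) (6,2) (6,3) (6,4) (6,5) (6,6)] -> total=35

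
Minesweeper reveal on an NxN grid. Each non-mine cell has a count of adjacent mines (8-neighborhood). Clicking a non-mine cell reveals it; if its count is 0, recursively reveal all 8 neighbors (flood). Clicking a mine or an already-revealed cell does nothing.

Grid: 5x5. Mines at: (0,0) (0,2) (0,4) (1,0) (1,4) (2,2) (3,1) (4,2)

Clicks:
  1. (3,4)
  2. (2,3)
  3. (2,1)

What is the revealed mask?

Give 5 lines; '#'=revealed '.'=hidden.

Answer: .....
.....
.#.##
...##
...##

Derivation:
Click 1 (3,4) count=0: revealed 6 new [(2,3) (2,4) (3,3) (3,4) (4,3) (4,4)] -> total=6
Click 2 (2,3) count=2: revealed 0 new [(none)] -> total=6
Click 3 (2,1) count=3: revealed 1 new [(2,1)] -> total=7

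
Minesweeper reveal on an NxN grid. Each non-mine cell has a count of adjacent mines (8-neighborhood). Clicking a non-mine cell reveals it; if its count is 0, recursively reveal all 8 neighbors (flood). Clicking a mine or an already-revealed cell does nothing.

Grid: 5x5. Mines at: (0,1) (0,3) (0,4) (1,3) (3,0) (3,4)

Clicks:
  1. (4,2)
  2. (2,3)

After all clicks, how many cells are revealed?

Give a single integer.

Click 1 (4,2) count=0: revealed 9 new [(2,1) (2,2) (2,3) (3,1) (3,2) (3,3) (4,1) (4,2) (4,3)] -> total=9
Click 2 (2,3) count=2: revealed 0 new [(none)] -> total=9

Answer: 9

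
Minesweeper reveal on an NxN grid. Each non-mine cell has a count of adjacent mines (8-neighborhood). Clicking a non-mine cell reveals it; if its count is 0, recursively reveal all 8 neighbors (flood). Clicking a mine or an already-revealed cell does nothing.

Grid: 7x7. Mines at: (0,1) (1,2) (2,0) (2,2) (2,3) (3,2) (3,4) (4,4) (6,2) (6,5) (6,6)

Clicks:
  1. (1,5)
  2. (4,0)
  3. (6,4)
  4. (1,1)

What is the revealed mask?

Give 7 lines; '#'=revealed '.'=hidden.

Click 1 (1,5) count=0: revealed 17 new [(0,3) (0,4) (0,5) (0,6) (1,3) (1,4) (1,5) (1,6) (2,4) (2,5) (2,6) (3,5) (3,6) (4,5) (4,6) (5,5) (5,6)] -> total=17
Click 2 (4,0) count=0: revealed 8 new [(3,0) (3,1) (4,0) (4,1) (5,0) (5,1) (6,0) (6,1)] -> total=25
Click 3 (6,4) count=1: revealed 1 new [(6,4)] -> total=26
Click 4 (1,1) count=4: revealed 1 new [(1,1)] -> total=27

Answer: ...####
.#.####
....###
##...##
##...##
##...##
##..#..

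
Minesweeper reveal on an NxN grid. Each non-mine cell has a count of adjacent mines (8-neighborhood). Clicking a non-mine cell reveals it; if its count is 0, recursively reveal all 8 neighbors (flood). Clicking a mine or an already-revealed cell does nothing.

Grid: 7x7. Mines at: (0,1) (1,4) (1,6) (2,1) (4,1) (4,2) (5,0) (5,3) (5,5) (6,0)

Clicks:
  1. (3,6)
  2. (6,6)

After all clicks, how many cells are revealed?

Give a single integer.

Click 1 (3,6) count=0: revealed 12 new [(2,3) (2,4) (2,5) (2,6) (3,3) (3,4) (3,5) (3,6) (4,3) (4,4) (4,5) (4,6)] -> total=12
Click 2 (6,6) count=1: revealed 1 new [(6,6)] -> total=13

Answer: 13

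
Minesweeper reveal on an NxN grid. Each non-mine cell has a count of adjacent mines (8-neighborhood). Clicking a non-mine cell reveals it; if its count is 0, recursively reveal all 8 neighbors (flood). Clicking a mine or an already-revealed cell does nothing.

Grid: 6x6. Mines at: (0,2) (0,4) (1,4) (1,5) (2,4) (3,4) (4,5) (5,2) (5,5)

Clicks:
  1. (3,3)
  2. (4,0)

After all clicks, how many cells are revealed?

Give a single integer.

Click 1 (3,3) count=2: revealed 1 new [(3,3)] -> total=1
Click 2 (4,0) count=0: revealed 19 new [(0,0) (0,1) (1,0) (1,1) (1,2) (1,3) (2,0) (2,1) (2,2) (2,3) (3,0) (3,1) (3,2) (4,0) (4,1) (4,2) (4,3) (5,0) (5,1)] -> total=20

Answer: 20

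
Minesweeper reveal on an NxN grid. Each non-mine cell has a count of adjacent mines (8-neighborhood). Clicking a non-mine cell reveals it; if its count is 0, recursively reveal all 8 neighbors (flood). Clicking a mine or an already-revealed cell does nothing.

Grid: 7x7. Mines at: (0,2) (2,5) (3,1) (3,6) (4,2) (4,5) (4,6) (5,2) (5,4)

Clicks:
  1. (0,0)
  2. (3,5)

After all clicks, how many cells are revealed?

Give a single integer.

Answer: 7

Derivation:
Click 1 (0,0) count=0: revealed 6 new [(0,0) (0,1) (1,0) (1,1) (2,0) (2,1)] -> total=6
Click 2 (3,5) count=4: revealed 1 new [(3,5)] -> total=7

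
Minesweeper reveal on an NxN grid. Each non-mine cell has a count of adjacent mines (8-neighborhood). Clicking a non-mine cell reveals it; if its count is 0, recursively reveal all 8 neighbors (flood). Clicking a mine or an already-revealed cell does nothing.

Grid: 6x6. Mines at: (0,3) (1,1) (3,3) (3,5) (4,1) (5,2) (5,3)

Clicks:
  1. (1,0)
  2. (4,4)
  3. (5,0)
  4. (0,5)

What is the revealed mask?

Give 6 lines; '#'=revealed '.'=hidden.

Answer: ....##
#...##
....##
......
....#.
#.....

Derivation:
Click 1 (1,0) count=1: revealed 1 new [(1,0)] -> total=1
Click 2 (4,4) count=3: revealed 1 new [(4,4)] -> total=2
Click 3 (5,0) count=1: revealed 1 new [(5,0)] -> total=3
Click 4 (0,5) count=0: revealed 6 new [(0,4) (0,5) (1,4) (1,5) (2,4) (2,5)] -> total=9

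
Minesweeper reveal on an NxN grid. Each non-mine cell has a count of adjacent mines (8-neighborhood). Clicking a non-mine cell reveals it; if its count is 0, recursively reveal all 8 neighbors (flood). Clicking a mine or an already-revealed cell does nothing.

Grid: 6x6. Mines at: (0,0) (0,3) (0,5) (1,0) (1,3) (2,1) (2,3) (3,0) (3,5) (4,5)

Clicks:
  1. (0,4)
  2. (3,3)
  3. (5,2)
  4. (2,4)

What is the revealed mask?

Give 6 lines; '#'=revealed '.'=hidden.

Click 1 (0,4) count=3: revealed 1 new [(0,4)] -> total=1
Click 2 (3,3) count=1: revealed 1 new [(3,3)] -> total=2
Click 3 (5,2) count=0: revealed 13 new [(3,1) (3,2) (3,4) (4,0) (4,1) (4,2) (4,3) (4,4) (5,0) (5,1) (5,2) (5,3) (5,4)] -> total=15
Click 4 (2,4) count=3: revealed 1 new [(2,4)] -> total=16

Answer: ....#.
......
....#.
.####.
#####.
#####.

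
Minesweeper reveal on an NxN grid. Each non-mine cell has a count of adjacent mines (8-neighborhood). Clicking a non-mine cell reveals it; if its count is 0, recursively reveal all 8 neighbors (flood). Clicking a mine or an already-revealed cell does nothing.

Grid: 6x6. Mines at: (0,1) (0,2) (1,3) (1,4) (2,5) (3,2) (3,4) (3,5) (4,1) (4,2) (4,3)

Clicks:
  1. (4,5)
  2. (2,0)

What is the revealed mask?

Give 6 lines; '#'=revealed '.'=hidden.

Answer: ......
##....
##....
##....
.....#
......

Derivation:
Click 1 (4,5) count=2: revealed 1 new [(4,5)] -> total=1
Click 2 (2,0) count=0: revealed 6 new [(1,0) (1,1) (2,0) (2,1) (3,0) (3,1)] -> total=7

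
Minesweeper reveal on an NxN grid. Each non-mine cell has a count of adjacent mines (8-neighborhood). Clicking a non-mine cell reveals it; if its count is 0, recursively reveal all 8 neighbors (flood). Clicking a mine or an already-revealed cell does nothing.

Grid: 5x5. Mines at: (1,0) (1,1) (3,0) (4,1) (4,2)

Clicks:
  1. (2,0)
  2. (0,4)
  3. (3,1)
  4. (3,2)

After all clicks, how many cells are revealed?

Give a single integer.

Click 1 (2,0) count=3: revealed 1 new [(2,0)] -> total=1
Click 2 (0,4) count=0: revealed 14 new [(0,2) (0,3) (0,4) (1,2) (1,3) (1,4) (2,2) (2,3) (2,4) (3,2) (3,3) (3,4) (4,3) (4,4)] -> total=15
Click 3 (3,1) count=3: revealed 1 new [(3,1)] -> total=16
Click 4 (3,2) count=2: revealed 0 new [(none)] -> total=16

Answer: 16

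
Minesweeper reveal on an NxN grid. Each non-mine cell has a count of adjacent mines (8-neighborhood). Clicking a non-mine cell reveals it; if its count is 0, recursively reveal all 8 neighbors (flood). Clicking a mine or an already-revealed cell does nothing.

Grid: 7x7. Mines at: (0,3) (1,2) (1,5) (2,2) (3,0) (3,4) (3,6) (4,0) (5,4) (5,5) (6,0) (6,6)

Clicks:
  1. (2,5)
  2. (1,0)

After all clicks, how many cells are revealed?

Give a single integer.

Click 1 (2,5) count=3: revealed 1 new [(2,5)] -> total=1
Click 2 (1,0) count=0: revealed 6 new [(0,0) (0,1) (1,0) (1,1) (2,0) (2,1)] -> total=7

Answer: 7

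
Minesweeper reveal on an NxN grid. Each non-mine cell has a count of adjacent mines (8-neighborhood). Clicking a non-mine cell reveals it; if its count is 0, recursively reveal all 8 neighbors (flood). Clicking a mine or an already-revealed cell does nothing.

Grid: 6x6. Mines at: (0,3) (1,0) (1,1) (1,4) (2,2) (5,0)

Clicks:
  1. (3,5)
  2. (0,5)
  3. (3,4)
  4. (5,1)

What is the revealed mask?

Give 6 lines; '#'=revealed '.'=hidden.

Answer: .....#
......
...###
.#####
.#####
.#####

Derivation:
Click 1 (3,5) count=0: revealed 18 new [(2,3) (2,4) (2,5) (3,1) (3,2) (3,3) (3,4) (3,5) (4,1) (4,2) (4,3) (4,4) (4,5) (5,1) (5,2) (5,3) (5,4) (5,5)] -> total=18
Click 2 (0,5) count=1: revealed 1 new [(0,5)] -> total=19
Click 3 (3,4) count=0: revealed 0 new [(none)] -> total=19
Click 4 (5,1) count=1: revealed 0 new [(none)] -> total=19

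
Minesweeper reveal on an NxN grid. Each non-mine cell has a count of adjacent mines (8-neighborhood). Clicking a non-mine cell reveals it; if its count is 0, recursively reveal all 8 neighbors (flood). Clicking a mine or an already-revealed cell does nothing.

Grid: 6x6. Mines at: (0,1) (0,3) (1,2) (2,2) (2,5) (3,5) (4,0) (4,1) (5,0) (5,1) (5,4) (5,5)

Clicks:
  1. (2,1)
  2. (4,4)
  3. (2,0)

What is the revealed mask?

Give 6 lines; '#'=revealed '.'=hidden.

Answer: ......
##....
##....
##....
....#.
......

Derivation:
Click 1 (2,1) count=2: revealed 1 new [(2,1)] -> total=1
Click 2 (4,4) count=3: revealed 1 new [(4,4)] -> total=2
Click 3 (2,0) count=0: revealed 5 new [(1,0) (1,1) (2,0) (3,0) (3,1)] -> total=7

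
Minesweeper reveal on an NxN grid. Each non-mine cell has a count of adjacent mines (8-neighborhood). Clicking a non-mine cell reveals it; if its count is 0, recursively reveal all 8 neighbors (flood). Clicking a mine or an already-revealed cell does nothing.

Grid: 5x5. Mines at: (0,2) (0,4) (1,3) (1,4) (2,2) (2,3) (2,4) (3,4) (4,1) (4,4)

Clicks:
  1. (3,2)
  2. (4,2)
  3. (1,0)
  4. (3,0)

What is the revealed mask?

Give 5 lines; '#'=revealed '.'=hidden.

Answer: ##...
##...
##...
###..
..#..

Derivation:
Click 1 (3,2) count=3: revealed 1 new [(3,2)] -> total=1
Click 2 (4,2) count=1: revealed 1 new [(4,2)] -> total=2
Click 3 (1,0) count=0: revealed 8 new [(0,0) (0,1) (1,0) (1,1) (2,0) (2,1) (3,0) (3,1)] -> total=10
Click 4 (3,0) count=1: revealed 0 new [(none)] -> total=10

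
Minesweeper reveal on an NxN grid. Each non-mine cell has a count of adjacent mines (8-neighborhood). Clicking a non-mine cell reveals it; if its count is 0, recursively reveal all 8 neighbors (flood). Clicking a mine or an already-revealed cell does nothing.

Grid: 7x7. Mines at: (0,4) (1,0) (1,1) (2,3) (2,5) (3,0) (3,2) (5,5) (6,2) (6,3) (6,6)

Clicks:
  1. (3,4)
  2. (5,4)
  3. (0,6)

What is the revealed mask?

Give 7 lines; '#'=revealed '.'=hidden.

Click 1 (3,4) count=2: revealed 1 new [(3,4)] -> total=1
Click 2 (5,4) count=2: revealed 1 new [(5,4)] -> total=2
Click 3 (0,6) count=0: revealed 4 new [(0,5) (0,6) (1,5) (1,6)] -> total=6

Answer: .....##
.....##
.......
....#..
.......
....#..
.......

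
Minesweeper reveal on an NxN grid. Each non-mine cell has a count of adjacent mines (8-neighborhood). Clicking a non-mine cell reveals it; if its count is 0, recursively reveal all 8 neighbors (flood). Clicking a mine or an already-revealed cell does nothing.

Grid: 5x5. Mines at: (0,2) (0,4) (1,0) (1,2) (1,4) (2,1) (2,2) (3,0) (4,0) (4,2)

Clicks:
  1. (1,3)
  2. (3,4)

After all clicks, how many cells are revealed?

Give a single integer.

Click 1 (1,3) count=5: revealed 1 new [(1,3)] -> total=1
Click 2 (3,4) count=0: revealed 6 new [(2,3) (2,4) (3,3) (3,4) (4,3) (4,4)] -> total=7

Answer: 7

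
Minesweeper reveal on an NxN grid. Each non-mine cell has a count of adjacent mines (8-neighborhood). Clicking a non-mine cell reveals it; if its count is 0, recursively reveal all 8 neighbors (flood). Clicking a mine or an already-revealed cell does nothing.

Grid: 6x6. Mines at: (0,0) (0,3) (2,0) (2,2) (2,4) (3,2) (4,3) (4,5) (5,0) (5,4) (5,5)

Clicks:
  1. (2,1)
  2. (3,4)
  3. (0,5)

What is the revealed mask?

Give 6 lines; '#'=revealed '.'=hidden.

Click 1 (2,1) count=3: revealed 1 new [(2,1)] -> total=1
Click 2 (3,4) count=3: revealed 1 new [(3,4)] -> total=2
Click 3 (0,5) count=0: revealed 4 new [(0,4) (0,5) (1,4) (1,5)] -> total=6

Answer: ....##
....##
.#....
....#.
......
......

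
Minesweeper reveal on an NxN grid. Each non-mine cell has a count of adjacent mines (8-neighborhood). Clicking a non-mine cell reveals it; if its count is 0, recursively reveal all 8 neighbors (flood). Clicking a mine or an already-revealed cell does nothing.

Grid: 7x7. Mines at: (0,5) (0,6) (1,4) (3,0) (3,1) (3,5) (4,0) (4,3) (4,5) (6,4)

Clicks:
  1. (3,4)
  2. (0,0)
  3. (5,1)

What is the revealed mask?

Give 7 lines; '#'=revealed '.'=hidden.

Click 1 (3,4) count=3: revealed 1 new [(3,4)] -> total=1
Click 2 (0,0) count=0: revealed 12 new [(0,0) (0,1) (0,2) (0,3) (1,0) (1,1) (1,2) (1,3) (2,0) (2,1) (2,2) (2,3)] -> total=13
Click 3 (5,1) count=1: revealed 1 new [(5,1)] -> total=14

Answer: ####...
####...
####...
....#..
.......
.#.....
.......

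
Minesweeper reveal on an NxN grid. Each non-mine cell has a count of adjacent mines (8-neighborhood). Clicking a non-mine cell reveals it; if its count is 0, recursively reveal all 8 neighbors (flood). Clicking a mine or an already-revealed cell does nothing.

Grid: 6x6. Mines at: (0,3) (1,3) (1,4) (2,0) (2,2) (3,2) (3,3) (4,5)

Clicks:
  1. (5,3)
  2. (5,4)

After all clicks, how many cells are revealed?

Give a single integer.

Answer: 12

Derivation:
Click 1 (5,3) count=0: revealed 12 new [(3,0) (3,1) (4,0) (4,1) (4,2) (4,3) (4,4) (5,0) (5,1) (5,2) (5,3) (5,4)] -> total=12
Click 2 (5,4) count=1: revealed 0 new [(none)] -> total=12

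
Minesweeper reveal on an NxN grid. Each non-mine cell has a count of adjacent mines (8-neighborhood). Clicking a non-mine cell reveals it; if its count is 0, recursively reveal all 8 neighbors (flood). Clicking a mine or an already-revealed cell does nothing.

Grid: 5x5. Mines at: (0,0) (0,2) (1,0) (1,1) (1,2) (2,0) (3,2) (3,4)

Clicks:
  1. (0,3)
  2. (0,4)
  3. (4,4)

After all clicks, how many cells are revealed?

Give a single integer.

Answer: 7

Derivation:
Click 1 (0,3) count=2: revealed 1 new [(0,3)] -> total=1
Click 2 (0,4) count=0: revealed 5 new [(0,4) (1,3) (1,4) (2,3) (2,4)] -> total=6
Click 3 (4,4) count=1: revealed 1 new [(4,4)] -> total=7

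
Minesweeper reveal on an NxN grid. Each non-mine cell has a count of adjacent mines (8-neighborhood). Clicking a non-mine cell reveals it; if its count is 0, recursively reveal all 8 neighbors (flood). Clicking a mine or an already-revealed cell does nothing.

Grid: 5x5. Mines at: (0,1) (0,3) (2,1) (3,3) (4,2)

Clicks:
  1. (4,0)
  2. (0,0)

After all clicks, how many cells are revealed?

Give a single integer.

Answer: 5

Derivation:
Click 1 (4,0) count=0: revealed 4 new [(3,0) (3,1) (4,0) (4,1)] -> total=4
Click 2 (0,0) count=1: revealed 1 new [(0,0)] -> total=5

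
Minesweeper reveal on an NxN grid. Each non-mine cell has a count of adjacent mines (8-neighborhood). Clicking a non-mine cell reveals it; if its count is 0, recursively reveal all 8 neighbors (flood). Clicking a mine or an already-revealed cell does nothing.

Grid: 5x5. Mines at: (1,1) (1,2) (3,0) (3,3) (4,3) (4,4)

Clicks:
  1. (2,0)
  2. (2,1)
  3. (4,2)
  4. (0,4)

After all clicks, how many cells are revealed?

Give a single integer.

Click 1 (2,0) count=2: revealed 1 new [(2,0)] -> total=1
Click 2 (2,1) count=3: revealed 1 new [(2,1)] -> total=2
Click 3 (4,2) count=2: revealed 1 new [(4,2)] -> total=3
Click 4 (0,4) count=0: revealed 6 new [(0,3) (0,4) (1,3) (1,4) (2,3) (2,4)] -> total=9

Answer: 9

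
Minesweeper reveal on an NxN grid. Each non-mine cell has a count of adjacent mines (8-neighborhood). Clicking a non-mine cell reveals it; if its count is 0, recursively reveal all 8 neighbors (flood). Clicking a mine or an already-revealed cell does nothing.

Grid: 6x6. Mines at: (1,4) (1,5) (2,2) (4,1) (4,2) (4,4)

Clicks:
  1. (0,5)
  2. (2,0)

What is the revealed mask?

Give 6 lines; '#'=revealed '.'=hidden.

Answer: ####.#
####..
##....
##....
......
......

Derivation:
Click 1 (0,5) count=2: revealed 1 new [(0,5)] -> total=1
Click 2 (2,0) count=0: revealed 12 new [(0,0) (0,1) (0,2) (0,3) (1,0) (1,1) (1,2) (1,3) (2,0) (2,1) (3,0) (3,1)] -> total=13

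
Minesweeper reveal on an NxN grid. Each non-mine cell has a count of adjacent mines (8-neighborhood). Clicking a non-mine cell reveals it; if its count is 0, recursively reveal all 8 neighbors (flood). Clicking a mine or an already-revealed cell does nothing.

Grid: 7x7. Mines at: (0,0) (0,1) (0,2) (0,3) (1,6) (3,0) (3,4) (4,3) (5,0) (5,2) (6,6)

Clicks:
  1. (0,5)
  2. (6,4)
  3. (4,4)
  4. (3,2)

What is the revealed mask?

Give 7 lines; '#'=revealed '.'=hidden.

Answer: .....#.
.......
.......
..#....
....#..
...###.
...###.

Derivation:
Click 1 (0,5) count=1: revealed 1 new [(0,5)] -> total=1
Click 2 (6,4) count=0: revealed 6 new [(5,3) (5,4) (5,5) (6,3) (6,4) (6,5)] -> total=7
Click 3 (4,4) count=2: revealed 1 new [(4,4)] -> total=8
Click 4 (3,2) count=1: revealed 1 new [(3,2)] -> total=9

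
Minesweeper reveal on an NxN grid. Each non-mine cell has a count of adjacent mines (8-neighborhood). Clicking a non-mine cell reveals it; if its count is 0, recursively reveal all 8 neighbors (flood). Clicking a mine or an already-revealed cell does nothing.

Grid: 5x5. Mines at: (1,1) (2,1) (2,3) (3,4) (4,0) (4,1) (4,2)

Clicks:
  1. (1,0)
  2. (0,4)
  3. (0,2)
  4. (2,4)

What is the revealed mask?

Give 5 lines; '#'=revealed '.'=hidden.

Click 1 (1,0) count=2: revealed 1 new [(1,0)] -> total=1
Click 2 (0,4) count=0: revealed 6 new [(0,2) (0,3) (0,4) (1,2) (1,3) (1,4)] -> total=7
Click 3 (0,2) count=1: revealed 0 new [(none)] -> total=7
Click 4 (2,4) count=2: revealed 1 new [(2,4)] -> total=8

Answer: ..###
#.###
....#
.....
.....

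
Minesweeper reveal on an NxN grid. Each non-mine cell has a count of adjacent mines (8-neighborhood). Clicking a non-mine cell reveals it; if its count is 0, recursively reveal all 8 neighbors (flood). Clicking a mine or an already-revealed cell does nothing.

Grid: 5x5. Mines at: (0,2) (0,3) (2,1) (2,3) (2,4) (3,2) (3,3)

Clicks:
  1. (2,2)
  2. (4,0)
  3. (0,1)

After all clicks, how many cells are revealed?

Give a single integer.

Answer: 6

Derivation:
Click 1 (2,2) count=4: revealed 1 new [(2,2)] -> total=1
Click 2 (4,0) count=0: revealed 4 new [(3,0) (3,1) (4,0) (4,1)] -> total=5
Click 3 (0,1) count=1: revealed 1 new [(0,1)] -> total=6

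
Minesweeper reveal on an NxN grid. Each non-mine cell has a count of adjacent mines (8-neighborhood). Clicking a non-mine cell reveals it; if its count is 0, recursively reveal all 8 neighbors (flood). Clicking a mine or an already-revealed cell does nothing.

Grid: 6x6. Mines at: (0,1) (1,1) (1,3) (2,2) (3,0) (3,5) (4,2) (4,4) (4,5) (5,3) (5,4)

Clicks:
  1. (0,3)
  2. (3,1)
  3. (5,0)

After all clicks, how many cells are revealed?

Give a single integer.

Answer: 6

Derivation:
Click 1 (0,3) count=1: revealed 1 new [(0,3)] -> total=1
Click 2 (3,1) count=3: revealed 1 new [(3,1)] -> total=2
Click 3 (5,0) count=0: revealed 4 new [(4,0) (4,1) (5,0) (5,1)] -> total=6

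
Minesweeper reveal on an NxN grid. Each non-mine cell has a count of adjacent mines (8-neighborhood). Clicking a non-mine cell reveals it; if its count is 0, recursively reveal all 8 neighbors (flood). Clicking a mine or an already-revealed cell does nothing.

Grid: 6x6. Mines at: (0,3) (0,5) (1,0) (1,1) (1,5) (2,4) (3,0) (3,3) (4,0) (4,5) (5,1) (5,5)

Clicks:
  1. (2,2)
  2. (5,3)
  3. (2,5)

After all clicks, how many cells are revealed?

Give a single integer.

Click 1 (2,2) count=2: revealed 1 new [(2,2)] -> total=1
Click 2 (5,3) count=0: revealed 6 new [(4,2) (4,3) (4,4) (5,2) (5,3) (5,4)] -> total=7
Click 3 (2,5) count=2: revealed 1 new [(2,5)] -> total=8

Answer: 8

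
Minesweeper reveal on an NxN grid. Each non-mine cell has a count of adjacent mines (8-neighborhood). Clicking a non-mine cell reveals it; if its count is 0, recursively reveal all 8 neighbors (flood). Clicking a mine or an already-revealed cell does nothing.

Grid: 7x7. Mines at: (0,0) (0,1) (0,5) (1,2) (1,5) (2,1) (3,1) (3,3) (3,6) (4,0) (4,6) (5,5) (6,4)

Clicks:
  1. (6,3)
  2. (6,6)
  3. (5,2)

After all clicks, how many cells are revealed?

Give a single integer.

Click 1 (6,3) count=1: revealed 1 new [(6,3)] -> total=1
Click 2 (6,6) count=1: revealed 1 new [(6,6)] -> total=2
Click 3 (5,2) count=0: revealed 10 new [(4,1) (4,2) (4,3) (5,0) (5,1) (5,2) (5,3) (6,0) (6,1) (6,2)] -> total=12

Answer: 12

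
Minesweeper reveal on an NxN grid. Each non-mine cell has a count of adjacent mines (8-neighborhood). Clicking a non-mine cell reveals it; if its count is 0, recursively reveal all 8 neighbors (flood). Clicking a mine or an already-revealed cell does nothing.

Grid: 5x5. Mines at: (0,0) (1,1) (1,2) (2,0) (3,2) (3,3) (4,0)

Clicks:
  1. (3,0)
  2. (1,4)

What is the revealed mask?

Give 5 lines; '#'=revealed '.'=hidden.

Answer: ...##
...##
...##
#....
.....

Derivation:
Click 1 (3,0) count=2: revealed 1 new [(3,0)] -> total=1
Click 2 (1,4) count=0: revealed 6 new [(0,3) (0,4) (1,3) (1,4) (2,3) (2,4)] -> total=7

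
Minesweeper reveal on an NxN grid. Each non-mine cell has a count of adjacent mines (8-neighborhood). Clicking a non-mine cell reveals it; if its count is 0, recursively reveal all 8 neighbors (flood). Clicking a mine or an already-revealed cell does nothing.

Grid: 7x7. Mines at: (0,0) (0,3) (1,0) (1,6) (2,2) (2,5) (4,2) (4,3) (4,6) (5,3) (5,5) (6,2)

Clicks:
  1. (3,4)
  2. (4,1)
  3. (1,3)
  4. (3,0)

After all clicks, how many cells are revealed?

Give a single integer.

Answer: 12

Derivation:
Click 1 (3,4) count=2: revealed 1 new [(3,4)] -> total=1
Click 2 (4,1) count=1: revealed 1 new [(4,1)] -> total=2
Click 3 (1,3) count=2: revealed 1 new [(1,3)] -> total=3
Click 4 (3,0) count=0: revealed 9 new [(2,0) (2,1) (3,0) (3,1) (4,0) (5,0) (5,1) (6,0) (6,1)] -> total=12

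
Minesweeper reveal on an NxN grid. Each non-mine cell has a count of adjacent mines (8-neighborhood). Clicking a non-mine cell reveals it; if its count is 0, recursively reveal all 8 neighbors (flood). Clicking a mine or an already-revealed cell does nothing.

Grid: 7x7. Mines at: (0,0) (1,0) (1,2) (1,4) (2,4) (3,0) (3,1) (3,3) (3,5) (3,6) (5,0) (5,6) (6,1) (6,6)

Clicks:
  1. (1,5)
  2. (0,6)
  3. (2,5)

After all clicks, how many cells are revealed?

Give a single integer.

Answer: 6

Derivation:
Click 1 (1,5) count=2: revealed 1 new [(1,5)] -> total=1
Click 2 (0,6) count=0: revealed 5 new [(0,5) (0,6) (1,6) (2,5) (2,6)] -> total=6
Click 3 (2,5) count=4: revealed 0 new [(none)] -> total=6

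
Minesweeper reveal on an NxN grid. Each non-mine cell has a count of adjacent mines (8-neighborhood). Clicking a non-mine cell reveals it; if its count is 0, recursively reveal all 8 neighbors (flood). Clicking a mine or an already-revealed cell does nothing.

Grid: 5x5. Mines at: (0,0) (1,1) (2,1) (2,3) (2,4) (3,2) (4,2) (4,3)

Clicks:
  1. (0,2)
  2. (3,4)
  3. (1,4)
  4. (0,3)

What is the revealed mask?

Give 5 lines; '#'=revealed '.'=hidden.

Click 1 (0,2) count=1: revealed 1 new [(0,2)] -> total=1
Click 2 (3,4) count=3: revealed 1 new [(3,4)] -> total=2
Click 3 (1,4) count=2: revealed 1 new [(1,4)] -> total=3
Click 4 (0,3) count=0: revealed 4 new [(0,3) (0,4) (1,2) (1,3)] -> total=7

Answer: ..###
..###
.....
....#
.....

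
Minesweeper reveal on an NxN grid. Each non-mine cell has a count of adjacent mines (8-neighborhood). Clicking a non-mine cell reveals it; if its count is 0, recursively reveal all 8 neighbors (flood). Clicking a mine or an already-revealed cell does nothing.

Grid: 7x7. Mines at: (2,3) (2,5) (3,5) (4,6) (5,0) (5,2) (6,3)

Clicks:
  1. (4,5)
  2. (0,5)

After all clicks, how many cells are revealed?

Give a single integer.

Click 1 (4,5) count=2: revealed 1 new [(4,5)] -> total=1
Click 2 (0,5) count=0: revealed 23 new [(0,0) (0,1) (0,2) (0,3) (0,4) (0,5) (0,6) (1,0) (1,1) (1,2) (1,3) (1,4) (1,5) (1,6) (2,0) (2,1) (2,2) (3,0) (3,1) (3,2) (4,0) (4,1) (4,2)] -> total=24

Answer: 24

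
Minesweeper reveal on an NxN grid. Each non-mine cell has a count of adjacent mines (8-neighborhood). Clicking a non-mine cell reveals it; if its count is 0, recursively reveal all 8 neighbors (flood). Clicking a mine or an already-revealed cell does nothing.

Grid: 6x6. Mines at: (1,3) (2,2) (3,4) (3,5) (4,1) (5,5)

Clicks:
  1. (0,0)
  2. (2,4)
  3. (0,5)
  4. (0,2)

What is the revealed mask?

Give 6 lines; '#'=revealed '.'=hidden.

Answer: ###.##
###.##
##..##
##....
......
......

Derivation:
Click 1 (0,0) count=0: revealed 10 new [(0,0) (0,1) (0,2) (1,0) (1,1) (1,2) (2,0) (2,1) (3,0) (3,1)] -> total=10
Click 2 (2,4) count=3: revealed 1 new [(2,4)] -> total=11
Click 3 (0,5) count=0: revealed 5 new [(0,4) (0,5) (1,4) (1,5) (2,5)] -> total=16
Click 4 (0,2) count=1: revealed 0 new [(none)] -> total=16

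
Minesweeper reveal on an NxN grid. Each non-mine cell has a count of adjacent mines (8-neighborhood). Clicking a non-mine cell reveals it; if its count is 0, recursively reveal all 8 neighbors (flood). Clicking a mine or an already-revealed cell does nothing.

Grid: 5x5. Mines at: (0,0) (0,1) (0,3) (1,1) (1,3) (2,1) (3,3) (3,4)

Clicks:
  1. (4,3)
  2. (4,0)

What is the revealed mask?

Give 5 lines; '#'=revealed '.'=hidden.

Click 1 (4,3) count=2: revealed 1 new [(4,3)] -> total=1
Click 2 (4,0) count=0: revealed 6 new [(3,0) (3,1) (3,2) (4,0) (4,1) (4,2)] -> total=7

Answer: .....
.....
.....
###..
####.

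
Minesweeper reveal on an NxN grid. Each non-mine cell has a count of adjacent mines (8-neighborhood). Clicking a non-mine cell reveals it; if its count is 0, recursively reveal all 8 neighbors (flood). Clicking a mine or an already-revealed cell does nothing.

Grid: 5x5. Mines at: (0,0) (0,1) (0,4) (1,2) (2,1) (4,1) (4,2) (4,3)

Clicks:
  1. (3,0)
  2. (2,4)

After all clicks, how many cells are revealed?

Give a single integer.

Answer: 7

Derivation:
Click 1 (3,0) count=2: revealed 1 new [(3,0)] -> total=1
Click 2 (2,4) count=0: revealed 6 new [(1,3) (1,4) (2,3) (2,4) (3,3) (3,4)] -> total=7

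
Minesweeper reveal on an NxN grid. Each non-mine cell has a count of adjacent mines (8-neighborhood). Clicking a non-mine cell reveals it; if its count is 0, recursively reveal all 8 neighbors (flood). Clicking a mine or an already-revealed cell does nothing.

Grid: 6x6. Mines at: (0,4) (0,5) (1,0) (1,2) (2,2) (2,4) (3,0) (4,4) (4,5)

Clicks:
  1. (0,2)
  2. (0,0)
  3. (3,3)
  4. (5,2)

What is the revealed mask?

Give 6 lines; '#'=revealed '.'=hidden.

Click 1 (0,2) count=1: revealed 1 new [(0,2)] -> total=1
Click 2 (0,0) count=1: revealed 1 new [(0,0)] -> total=2
Click 3 (3,3) count=3: revealed 1 new [(3,3)] -> total=3
Click 4 (5,2) count=0: revealed 10 new [(3,1) (3,2) (4,0) (4,1) (4,2) (4,3) (5,0) (5,1) (5,2) (5,3)] -> total=13

Answer: #.#...
......
......
.###..
####..
####..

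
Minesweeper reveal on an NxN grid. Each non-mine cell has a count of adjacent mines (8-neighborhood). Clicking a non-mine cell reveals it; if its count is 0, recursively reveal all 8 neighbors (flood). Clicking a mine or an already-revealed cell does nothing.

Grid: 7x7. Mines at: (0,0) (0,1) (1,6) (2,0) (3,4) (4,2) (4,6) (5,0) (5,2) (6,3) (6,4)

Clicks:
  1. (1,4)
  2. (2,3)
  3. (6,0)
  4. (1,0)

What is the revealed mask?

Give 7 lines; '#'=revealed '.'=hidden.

Click 1 (1,4) count=0: revealed 17 new [(0,2) (0,3) (0,4) (0,5) (1,1) (1,2) (1,3) (1,4) (1,5) (2,1) (2,2) (2,3) (2,4) (2,5) (3,1) (3,2) (3,3)] -> total=17
Click 2 (2,3) count=1: revealed 0 new [(none)] -> total=17
Click 3 (6,0) count=1: revealed 1 new [(6,0)] -> total=18
Click 4 (1,0) count=3: revealed 1 new [(1,0)] -> total=19

Answer: ..####.
######.
.#####.
.###...
.......
.......
#......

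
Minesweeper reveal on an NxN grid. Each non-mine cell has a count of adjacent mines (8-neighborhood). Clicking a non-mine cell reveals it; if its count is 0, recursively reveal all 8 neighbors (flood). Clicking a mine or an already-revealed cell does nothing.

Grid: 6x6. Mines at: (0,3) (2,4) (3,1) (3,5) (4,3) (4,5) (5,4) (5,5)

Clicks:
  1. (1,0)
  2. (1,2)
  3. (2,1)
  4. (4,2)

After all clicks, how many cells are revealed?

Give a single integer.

Click 1 (1,0) count=0: revealed 9 new [(0,0) (0,1) (0,2) (1,0) (1,1) (1,2) (2,0) (2,1) (2,2)] -> total=9
Click 2 (1,2) count=1: revealed 0 new [(none)] -> total=9
Click 3 (2,1) count=1: revealed 0 new [(none)] -> total=9
Click 4 (4,2) count=2: revealed 1 new [(4,2)] -> total=10

Answer: 10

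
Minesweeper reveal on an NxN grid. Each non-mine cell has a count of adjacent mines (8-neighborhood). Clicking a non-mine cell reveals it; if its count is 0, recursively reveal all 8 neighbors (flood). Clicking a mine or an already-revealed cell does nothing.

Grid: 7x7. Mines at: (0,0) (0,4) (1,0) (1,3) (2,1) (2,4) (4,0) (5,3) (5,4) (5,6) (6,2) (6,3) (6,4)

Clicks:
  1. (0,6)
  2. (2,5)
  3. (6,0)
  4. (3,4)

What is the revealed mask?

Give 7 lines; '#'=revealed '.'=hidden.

Click 1 (0,6) count=0: revealed 10 new [(0,5) (0,6) (1,5) (1,6) (2,5) (2,6) (3,5) (3,6) (4,5) (4,6)] -> total=10
Click 2 (2,5) count=1: revealed 0 new [(none)] -> total=10
Click 3 (6,0) count=0: revealed 4 new [(5,0) (5,1) (6,0) (6,1)] -> total=14
Click 4 (3,4) count=1: revealed 1 new [(3,4)] -> total=15

Answer: .....##
.....##
.....##
....###
.....##
##.....
##.....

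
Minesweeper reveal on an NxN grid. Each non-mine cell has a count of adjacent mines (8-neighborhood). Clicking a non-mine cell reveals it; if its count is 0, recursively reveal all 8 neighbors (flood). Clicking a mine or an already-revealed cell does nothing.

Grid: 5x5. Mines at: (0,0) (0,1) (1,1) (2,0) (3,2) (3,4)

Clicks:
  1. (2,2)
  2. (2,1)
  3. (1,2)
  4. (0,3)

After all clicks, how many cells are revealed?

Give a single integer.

Answer: 10

Derivation:
Click 1 (2,2) count=2: revealed 1 new [(2,2)] -> total=1
Click 2 (2,1) count=3: revealed 1 new [(2,1)] -> total=2
Click 3 (1,2) count=2: revealed 1 new [(1,2)] -> total=3
Click 4 (0,3) count=0: revealed 7 new [(0,2) (0,3) (0,4) (1,3) (1,4) (2,3) (2,4)] -> total=10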